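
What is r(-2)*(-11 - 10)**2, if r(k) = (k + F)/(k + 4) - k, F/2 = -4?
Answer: -1323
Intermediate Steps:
F = -8 (F = 2*(-4) = -8)
r(k) = -k + (-8 + k)/(4 + k) (r(k) = (k - 8)/(k + 4) - k = (-8 + k)/(4 + k) - k = -k + (-8 + k)/(4 + k))
r(-2)*(-11 - 10)**2 = ((-8 - 1*(-2)**2 - 3*(-2))/(4 - 2))*(-11 - 10)**2 = ((-8 - 1*4 + 6)/2)*(-21)**2 = ((-8 - 4 + 6)/2)*441 = ((1/2)*(-6))*441 = -3*441 = -1323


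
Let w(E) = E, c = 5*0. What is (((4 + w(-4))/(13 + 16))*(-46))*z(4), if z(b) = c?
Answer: 0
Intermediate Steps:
c = 0
z(b) = 0
(((4 + w(-4))/(13 + 16))*(-46))*z(4) = (((4 - 4)/(13 + 16))*(-46))*0 = ((0/29)*(-46))*0 = ((0*(1/29))*(-46))*0 = (0*(-46))*0 = 0*0 = 0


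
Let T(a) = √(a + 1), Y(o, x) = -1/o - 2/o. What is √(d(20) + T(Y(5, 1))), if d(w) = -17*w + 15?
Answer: √(-8125 + 5*√10)/5 ≈ 18.01*I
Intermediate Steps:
Y(o, x) = -3/o
d(w) = 15 - 17*w
T(a) = √(1 + a)
√(d(20) + T(Y(5, 1))) = √((15 - 17*20) + √(1 - 3/5)) = √((15 - 340) + √(1 - 3*⅕)) = √(-325 + √(1 - ⅗)) = √(-325 + √(⅖)) = √(-325 + √10/5)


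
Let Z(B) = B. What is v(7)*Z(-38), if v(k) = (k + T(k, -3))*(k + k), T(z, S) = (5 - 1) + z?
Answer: -9576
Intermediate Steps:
T(z, S) = 4 + z
v(k) = 2*k*(4 + 2*k) (v(k) = (k + (4 + k))*(k + k) = (4 + 2*k)*(2*k) = 2*k*(4 + 2*k))
v(7)*Z(-38) = (4*7*(2 + 7))*(-38) = (4*7*9)*(-38) = 252*(-38) = -9576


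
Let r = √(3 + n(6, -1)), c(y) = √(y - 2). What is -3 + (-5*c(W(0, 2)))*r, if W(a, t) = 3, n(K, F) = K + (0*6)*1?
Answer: -18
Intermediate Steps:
n(K, F) = K (n(K, F) = K + 0*1 = K + 0 = K)
c(y) = √(-2 + y)
r = 3 (r = √(3 + 6) = √9 = 3)
-3 + (-5*c(W(0, 2)))*r = -3 - 5*√(-2 + 3)*3 = -3 - 5*√1*3 = -3 - 5*1*3 = -3 - 5*3 = -3 - 15 = -18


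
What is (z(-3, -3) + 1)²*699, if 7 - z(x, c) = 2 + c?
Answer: 56619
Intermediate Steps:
z(x, c) = 5 - c (z(x, c) = 7 - (2 + c) = 7 + (-2 - c) = 5 - c)
(z(-3, -3) + 1)²*699 = ((5 - 1*(-3)) + 1)²*699 = ((5 + 3) + 1)²*699 = (8 + 1)²*699 = 9²*699 = 81*699 = 56619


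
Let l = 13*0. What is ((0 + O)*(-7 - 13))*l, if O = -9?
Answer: 0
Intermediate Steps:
l = 0
((0 + O)*(-7 - 13))*l = ((0 - 9)*(-7 - 13))*0 = -9*(-20)*0 = 180*0 = 0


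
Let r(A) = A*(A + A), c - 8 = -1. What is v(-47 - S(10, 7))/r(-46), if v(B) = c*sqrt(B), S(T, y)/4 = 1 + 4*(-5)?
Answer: 7*sqrt(29)/4232 ≈ 0.0089074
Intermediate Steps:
S(T, y) = -76 (S(T, y) = 4*(1 + 4*(-5)) = 4*(1 - 20) = 4*(-19) = -76)
c = 7 (c = 8 - 1 = 7)
r(A) = 2*A**2 (r(A) = A*(2*A) = 2*A**2)
v(B) = 7*sqrt(B)
v(-47 - S(10, 7))/r(-46) = (7*sqrt(-47 - 1*(-76)))/((2*(-46)**2)) = (7*sqrt(-47 + 76))/((2*2116)) = (7*sqrt(29))/4232 = (7*sqrt(29))*(1/4232) = 7*sqrt(29)/4232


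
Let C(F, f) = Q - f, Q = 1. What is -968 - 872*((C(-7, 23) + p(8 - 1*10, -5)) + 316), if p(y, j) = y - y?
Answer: -257336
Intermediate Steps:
C(F, f) = 1 - f
p(y, j) = 0
-968 - 872*((C(-7, 23) + p(8 - 1*10, -5)) + 316) = -968 - 872*(((1 - 1*23) + 0) + 316) = -968 - 872*(((1 - 23) + 0) + 316) = -968 - 872*((-22 + 0) + 316) = -968 - 872*(-22 + 316) = -968 - 872*294 = -968 - 256368 = -257336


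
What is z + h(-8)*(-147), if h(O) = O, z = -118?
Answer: 1058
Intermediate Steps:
z + h(-8)*(-147) = -118 - 8*(-147) = -118 + 1176 = 1058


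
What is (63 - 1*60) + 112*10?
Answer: 1123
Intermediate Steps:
(63 - 1*60) + 112*10 = (63 - 60) + 1120 = 3 + 1120 = 1123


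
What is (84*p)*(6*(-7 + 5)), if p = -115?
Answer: 115920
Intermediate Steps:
(84*p)*(6*(-7 + 5)) = (84*(-115))*(6*(-7 + 5)) = -57960*(-2) = -9660*(-12) = 115920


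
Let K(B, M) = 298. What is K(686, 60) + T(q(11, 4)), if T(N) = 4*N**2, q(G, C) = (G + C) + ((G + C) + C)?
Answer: 4922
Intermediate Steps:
q(G, C) = 2*G + 3*C (q(G, C) = (C + G) + ((C + G) + C) = (C + G) + (G + 2*C) = 2*G + 3*C)
K(686, 60) + T(q(11, 4)) = 298 + 4*(2*11 + 3*4)**2 = 298 + 4*(22 + 12)**2 = 298 + 4*34**2 = 298 + 4*1156 = 298 + 4624 = 4922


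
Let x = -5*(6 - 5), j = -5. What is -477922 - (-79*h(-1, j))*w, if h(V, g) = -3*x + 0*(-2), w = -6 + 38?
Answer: -440002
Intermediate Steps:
w = 32
x = -5 (x = -5*1 = -5)
h(V, g) = 15 (h(V, g) = -3*(-5) + 0*(-2) = 15 + 0 = 15)
-477922 - (-79*h(-1, j))*w = -477922 - (-79*15)*32 = -477922 - (-1185)*32 = -477922 - 1*(-37920) = -477922 + 37920 = -440002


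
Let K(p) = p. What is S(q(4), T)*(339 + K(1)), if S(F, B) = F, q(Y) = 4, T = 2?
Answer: 1360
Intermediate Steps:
S(q(4), T)*(339 + K(1)) = 4*(339 + 1) = 4*340 = 1360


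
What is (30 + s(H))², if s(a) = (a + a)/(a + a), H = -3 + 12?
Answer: 961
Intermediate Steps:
H = 9
s(a) = 1 (s(a) = (2*a)/((2*a)) = (2*a)*(1/(2*a)) = 1)
(30 + s(H))² = (30 + 1)² = 31² = 961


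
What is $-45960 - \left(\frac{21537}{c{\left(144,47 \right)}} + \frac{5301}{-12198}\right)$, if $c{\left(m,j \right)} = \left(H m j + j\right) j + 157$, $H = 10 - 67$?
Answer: $- \frac{44576510925216}{969907171} \approx -45960.0$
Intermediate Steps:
$H = -57$
$c{\left(m,j \right)} = 157 + j \left(j - 57 j m\right)$ ($c{\left(m,j \right)} = \left(- 57 m j + j\right) j + 157 = \left(- 57 j m + j\right) j + 157 = \left(j - 57 j m\right) j + 157 = j \left(j - 57 j m\right) + 157 = 157 + j \left(j - 57 j m\right)$)
$-45960 - \left(\frac{21537}{c{\left(144,47 \right)}} + \frac{5301}{-12198}\right) = -45960 - \left(\frac{21537}{157 + 47^{2} - 8208 \cdot 47^{2}} + \frac{5301}{-12198}\right) = -45960 - \left(\frac{21537}{157 + 2209 - 8208 \cdot 2209} + 5301 \left(- \frac{1}{12198}\right)\right) = -45960 - \left(\frac{21537}{157 + 2209 - 18131472} - \frac{93}{214}\right) = -45960 - \left(\frac{21537}{-18129106} - \frac{93}{214}\right) = -45960 - \left(21537 \left(- \frac{1}{18129106}\right) - \frac{93}{214}\right) = -45960 - \left(- \frac{21537}{18129106} - \frac{93}{214}\right) = -45960 - - \frac{422653944}{969907171} = -45960 + \frac{422653944}{969907171} = - \frac{44576510925216}{969907171}$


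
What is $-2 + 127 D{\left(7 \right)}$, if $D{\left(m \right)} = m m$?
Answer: $6221$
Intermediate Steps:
$D{\left(m \right)} = m^{2}$
$-2 + 127 D{\left(7 \right)} = -2 + 127 \cdot 7^{2} = -2 + 127 \cdot 49 = -2 + 6223 = 6221$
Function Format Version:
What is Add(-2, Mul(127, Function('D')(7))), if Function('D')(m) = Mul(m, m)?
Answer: 6221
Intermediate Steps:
Function('D')(m) = Pow(m, 2)
Add(-2, Mul(127, Function('D')(7))) = Add(-2, Mul(127, Pow(7, 2))) = Add(-2, Mul(127, 49)) = Add(-2, 6223) = 6221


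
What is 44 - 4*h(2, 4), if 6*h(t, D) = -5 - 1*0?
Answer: 142/3 ≈ 47.333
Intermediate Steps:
h(t, D) = -⅚ (h(t, D) = (-5 - 1*0)/6 = (-5 + 0)/6 = (⅙)*(-5) = -⅚)
44 - 4*h(2, 4) = 44 - 4*(-⅚) = 44 + 10/3 = 142/3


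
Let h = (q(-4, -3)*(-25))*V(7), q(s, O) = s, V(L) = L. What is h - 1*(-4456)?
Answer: 5156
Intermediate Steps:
h = 700 (h = -4*(-25)*7 = 100*7 = 700)
h - 1*(-4456) = 700 - 1*(-4456) = 700 + 4456 = 5156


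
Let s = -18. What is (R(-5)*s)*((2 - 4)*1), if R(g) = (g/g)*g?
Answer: -180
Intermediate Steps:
R(g) = g (R(g) = 1*g = g)
(R(-5)*s)*((2 - 4)*1) = (-5*(-18))*((2 - 4)*1) = 90*(-2*1) = 90*(-2) = -180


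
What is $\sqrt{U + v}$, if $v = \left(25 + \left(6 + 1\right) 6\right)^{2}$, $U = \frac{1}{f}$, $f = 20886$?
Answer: $\frac{\sqrt{562543530}}{354} \approx 67.0$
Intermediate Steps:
$U = \frac{1}{20886} \approx 4.7879 \cdot 10^{-5}$
$v = 4489$ ($v = \left(25 + 7 \cdot 6\right)^{2} = \left(25 + 42\right)^{2} = 67^{2} = 4489$)
$\sqrt{U + v} = \sqrt{\frac{1}{20886} + 4489} = \sqrt{\frac{93757255}{20886}} = \frac{\sqrt{562543530}}{354}$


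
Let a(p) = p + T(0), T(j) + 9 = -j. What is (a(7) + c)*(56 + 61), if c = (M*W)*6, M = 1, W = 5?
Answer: 3276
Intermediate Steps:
T(j) = -9 - j
a(p) = -9 + p (a(p) = p + (-9 - 1*0) = p + (-9 + 0) = p - 9 = -9 + p)
c = 30 (c = (1*5)*6 = 5*6 = 30)
(a(7) + c)*(56 + 61) = ((-9 + 7) + 30)*(56 + 61) = (-2 + 30)*117 = 28*117 = 3276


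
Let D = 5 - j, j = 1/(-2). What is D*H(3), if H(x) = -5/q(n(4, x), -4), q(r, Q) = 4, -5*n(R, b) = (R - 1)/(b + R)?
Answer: -55/8 ≈ -6.8750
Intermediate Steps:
j = -½ ≈ -0.50000
n(R, b) = -(-1 + R)/(5*(R + b)) (n(R, b) = -(R - 1)/(5*(b + R)) = -(-1 + R)/(5*(R + b)))
D = 11/2 (D = 5 - 1*(-½) = 5 + ½ = 11/2 ≈ 5.5000)
H(x) = -5/4
D*H(3) = (11/2)*(-5/4) = -55/8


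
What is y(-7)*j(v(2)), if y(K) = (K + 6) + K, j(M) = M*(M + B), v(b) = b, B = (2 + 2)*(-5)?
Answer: 288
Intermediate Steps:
B = -20 (B = 4*(-5) = -20)
j(M) = M*(-20 + M) (j(M) = M*(M - 20) = M*(-20 + M))
y(K) = 6 + 2*K (y(K) = (6 + K) + K = 6 + 2*K)
y(-7)*j(v(2)) = (6 + 2*(-7))*(2*(-20 + 2)) = (6 - 14)*(2*(-18)) = -8*(-36) = 288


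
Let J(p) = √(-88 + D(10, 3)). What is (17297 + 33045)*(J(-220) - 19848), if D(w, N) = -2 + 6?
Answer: -999188016 + 100684*I*√21 ≈ -9.9919e+8 + 4.6139e+5*I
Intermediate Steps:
D(w, N) = 4
J(p) = 2*I*√21 (J(p) = √(-88 + 4) = √(-84) = 2*I*√21)
(17297 + 33045)*(J(-220) - 19848) = (17297 + 33045)*(2*I*√21 - 19848) = 50342*(-19848 + 2*I*√21) = -999188016 + 100684*I*√21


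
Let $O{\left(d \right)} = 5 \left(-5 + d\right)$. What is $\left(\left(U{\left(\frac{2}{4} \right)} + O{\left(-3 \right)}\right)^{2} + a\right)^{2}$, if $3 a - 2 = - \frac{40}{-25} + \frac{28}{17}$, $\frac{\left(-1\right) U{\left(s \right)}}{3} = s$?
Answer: $\frac{3092248393441}{1040400} \approx 2.9722 \cdot 10^{6}$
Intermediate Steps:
$U{\left(s \right)} = - 3 s$
$O{\left(d \right)} = -25 + 5 d$
$a = \frac{446}{255}$ ($a = \frac{2}{3} + \frac{- \frac{40}{-25} + \frac{28}{17}}{3} = \frac{2}{3} + \frac{\left(-40\right) \left(- \frac{1}{25}\right) + 28 \cdot \frac{1}{17}}{3} = \frac{2}{3} + \frac{\frac{8}{5} + \frac{28}{17}}{3} = \frac{2}{3} + \frac{1}{3} \cdot \frac{276}{85} = \frac{2}{3} + \frac{92}{85} = \frac{446}{255} \approx 1.749$)
$\left(\left(U{\left(\frac{2}{4} \right)} + O{\left(-3 \right)}\right)^{2} + a\right)^{2} = \left(\left(- 3 \cdot \frac{2}{4} + \left(-25 + 5 \left(-3\right)\right)\right)^{2} + \frac{446}{255}\right)^{2} = \left(\left(- 3 \cdot 2 \cdot \frac{1}{4} - 40\right)^{2} + \frac{446}{255}\right)^{2} = \left(\left(\left(-3\right) \frac{1}{2} - 40\right)^{2} + \frac{446}{255}\right)^{2} = \left(\left(- \frac{3}{2} - 40\right)^{2} + \frac{446}{255}\right)^{2} = \left(\left(- \frac{83}{2}\right)^{2} + \frac{446}{255}\right)^{2} = \left(\frac{6889}{4} + \frac{446}{255}\right)^{2} = \left(\frac{1758479}{1020}\right)^{2} = \frac{3092248393441}{1040400}$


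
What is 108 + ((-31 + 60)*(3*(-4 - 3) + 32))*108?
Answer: 34560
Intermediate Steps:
108 + ((-31 + 60)*(3*(-4 - 3) + 32))*108 = 108 + (29*(3*(-7) + 32))*108 = 108 + (29*(-21 + 32))*108 = 108 + (29*11)*108 = 108 + 319*108 = 108 + 34452 = 34560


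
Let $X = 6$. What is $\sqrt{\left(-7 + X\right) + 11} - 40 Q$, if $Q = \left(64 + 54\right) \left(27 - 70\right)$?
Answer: $202960 + \sqrt{10} \approx 2.0296 \cdot 10^{5}$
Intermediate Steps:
$Q = -5074$ ($Q = 118 \left(-43\right) = -5074$)
$\sqrt{\left(-7 + X\right) + 11} - 40 Q = \sqrt{\left(-7 + 6\right) + 11} - -202960 = \sqrt{-1 + 11} + 202960 = \sqrt{10} + 202960 = 202960 + \sqrt{10}$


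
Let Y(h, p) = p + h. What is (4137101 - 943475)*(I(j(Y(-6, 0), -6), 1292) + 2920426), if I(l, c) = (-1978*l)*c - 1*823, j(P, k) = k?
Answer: 58293443801934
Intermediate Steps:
Y(h, p) = h + p
I(l, c) = -823 - 1978*c*l (I(l, c) = -1978*c*l - 823 = -823 - 1978*c*l)
(4137101 - 943475)*(I(j(Y(-6, 0), -6), 1292) + 2920426) = (4137101 - 943475)*((-823 - 1978*1292*(-6)) + 2920426) = 3193626*((-823 + 15333456) + 2920426) = 3193626*(15332633 + 2920426) = 3193626*18253059 = 58293443801934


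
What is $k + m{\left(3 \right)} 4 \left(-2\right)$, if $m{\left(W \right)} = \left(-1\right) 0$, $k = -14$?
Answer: $-14$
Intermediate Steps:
$m{\left(W \right)} = 0$
$k + m{\left(3 \right)} 4 \left(-2\right) = -14 + 0 \cdot 4 \left(-2\right) = -14 + 0 \left(-8\right) = -14 + 0 = -14$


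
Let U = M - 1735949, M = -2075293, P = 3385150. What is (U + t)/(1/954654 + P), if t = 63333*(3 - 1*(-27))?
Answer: -260654909544/461663855443 ≈ -0.56460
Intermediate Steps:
U = -3811242 (U = -2075293 - 1735949 = -3811242)
t = 1899990 (t = 63333*(3 + 27) = 63333*30 = 1899990)
(U + t)/(1/954654 + P) = (-3811242 + 1899990)/(1/954654 + 3385150) = -1911252/(1/954654 + 3385150) = -1911252/3231646988101/954654 = -1911252*954654/3231646988101 = -260654909544/461663855443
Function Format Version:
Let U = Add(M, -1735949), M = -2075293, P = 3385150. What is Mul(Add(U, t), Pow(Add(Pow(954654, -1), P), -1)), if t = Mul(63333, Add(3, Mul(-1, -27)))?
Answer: Rational(-260654909544, 461663855443) ≈ -0.56460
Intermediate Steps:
U = -3811242 (U = Add(-2075293, -1735949) = -3811242)
t = 1899990 (t = Mul(63333, Add(3, 27)) = Mul(63333, 30) = 1899990)
Mul(Add(U, t), Pow(Add(Pow(954654, -1), P), -1)) = Mul(Add(-3811242, 1899990), Pow(Add(Pow(954654, -1), 3385150), -1)) = Mul(-1911252, Pow(Add(Rational(1, 954654), 3385150), -1)) = Mul(-1911252, Pow(Rational(3231646988101, 954654), -1)) = Mul(-1911252, Rational(954654, 3231646988101)) = Rational(-260654909544, 461663855443)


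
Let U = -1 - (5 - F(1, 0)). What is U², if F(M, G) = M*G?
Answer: 36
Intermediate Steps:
F(M, G) = G*M
U = -6 (U = -1 - (5 - 0) = -1 - (5 - 1*0) = -1 - (5 + 0) = -1 - 1*5 = -1 - 5 = -6)
U² = (-6)² = 36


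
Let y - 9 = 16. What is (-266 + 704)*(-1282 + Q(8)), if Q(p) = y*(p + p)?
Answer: -386316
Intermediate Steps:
y = 25 (y = 9 + 16 = 25)
Q(p) = 50*p (Q(p) = 25*(p + p) = 25*(2*p) = 50*p)
(-266 + 704)*(-1282 + Q(8)) = (-266 + 704)*(-1282 + 50*8) = 438*(-1282 + 400) = 438*(-882) = -386316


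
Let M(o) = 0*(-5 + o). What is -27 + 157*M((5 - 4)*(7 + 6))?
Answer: -27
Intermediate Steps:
M(o) = 0
-27 + 157*M((5 - 4)*(7 + 6)) = -27 + 157*0 = -27 + 0 = -27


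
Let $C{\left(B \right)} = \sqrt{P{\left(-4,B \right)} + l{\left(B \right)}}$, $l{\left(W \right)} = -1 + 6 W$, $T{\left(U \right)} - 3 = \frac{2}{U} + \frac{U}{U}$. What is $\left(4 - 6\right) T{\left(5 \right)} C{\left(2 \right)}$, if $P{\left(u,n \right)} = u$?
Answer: $- \frac{44 \sqrt{7}}{5} \approx -23.283$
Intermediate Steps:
$T{\left(U \right)} = 4 + \frac{2}{U}$ ($T{\left(U \right)} = 3 + \left(\frac{2}{U} + \frac{U}{U}\right) = 3 + \left(\frac{2}{U} + 1\right) = 3 + \left(1 + \frac{2}{U}\right) = 4 + \frac{2}{U}$)
$C{\left(B \right)} = \sqrt{-5 + 6 B}$ ($C{\left(B \right)} = \sqrt{-4 + \left(-1 + 6 B\right)} = \sqrt{-5 + 6 B}$)
$\left(4 - 6\right) T{\left(5 \right)} C{\left(2 \right)} = \left(4 - 6\right) \left(4 + \frac{2}{5}\right) \sqrt{-5 + 6 \cdot 2} = \left(4 - 6\right) \left(4 + 2 \cdot \frac{1}{5}\right) \sqrt{-5 + 12} = - 2 \left(4 + \frac{2}{5}\right) \sqrt{7} = \left(-2\right) \frac{22}{5} \sqrt{7} = - \frac{44 \sqrt{7}}{5}$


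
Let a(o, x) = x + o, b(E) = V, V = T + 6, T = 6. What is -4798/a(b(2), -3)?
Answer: -4798/9 ≈ -533.11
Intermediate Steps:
V = 12 (V = 6 + 6 = 12)
b(E) = 12
a(o, x) = o + x
-4798/a(b(2), -3) = -4798/(12 - 3) = -4798/9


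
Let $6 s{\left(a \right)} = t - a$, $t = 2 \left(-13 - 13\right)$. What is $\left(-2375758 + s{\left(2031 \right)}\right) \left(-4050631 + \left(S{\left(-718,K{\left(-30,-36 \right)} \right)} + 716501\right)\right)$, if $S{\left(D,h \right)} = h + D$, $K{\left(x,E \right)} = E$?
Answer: $7924035102634$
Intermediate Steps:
$t = -52$ ($t = 2 \left(-26\right) = -52$)
$S{\left(D,h \right)} = D + h$
$s{\left(a \right)} = - \frac{26}{3} - \frac{a}{6}$ ($s{\left(a \right)} = \frac{-52 - a}{6} = - \frac{26}{3} - \frac{a}{6}$)
$\left(-2375758 + s{\left(2031 \right)}\right) \left(-4050631 + \left(S{\left(-718,K{\left(-30,-36 \right)} \right)} + 716501\right)\right) = \left(-2375758 - \frac{2083}{6}\right) \left(-4050631 + \left(\left(-718 - 36\right) + 716501\right)\right) = \left(-2375758 - \frac{2083}{6}\right) \left(-4050631 + \left(-754 + 716501\right)\right) = \left(-2375758 - \frac{2083}{6}\right) \left(-4050631 + 715747\right) = \left(- \frac{14256631}{6}\right) \left(-3334884\right) = 7924035102634$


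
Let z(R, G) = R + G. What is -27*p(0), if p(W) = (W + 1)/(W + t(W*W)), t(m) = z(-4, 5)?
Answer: -27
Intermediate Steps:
z(R, G) = G + R
t(m) = 1 (t(m) = 5 - 4 = 1)
p(W) = 1 (p(W) = (W + 1)/(W + 1) = (1 + W)/(1 + W) = 1)
-27*p(0) = -27*1 = -27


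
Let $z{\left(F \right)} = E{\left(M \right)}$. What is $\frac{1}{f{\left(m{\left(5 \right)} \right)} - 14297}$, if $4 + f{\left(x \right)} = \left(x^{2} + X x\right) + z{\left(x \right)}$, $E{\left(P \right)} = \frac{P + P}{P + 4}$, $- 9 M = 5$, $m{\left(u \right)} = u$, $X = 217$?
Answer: $- \frac{31}{408931} \approx -7.5807 \cdot 10^{-5}$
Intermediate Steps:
$M = - \frac{5}{9}$ ($M = \left(- \frac{1}{9}\right) 5 = - \frac{5}{9} \approx -0.55556$)
$E{\left(P \right)} = \frac{2 P}{4 + P}$
$z{\left(F \right)} = - \frac{10}{31}$ ($z{\left(F \right)} = 2 \left(- \frac{5}{9}\right) \frac{1}{4 - \frac{5}{9}} = 2 \left(- \frac{5}{9}\right) \frac{1}{\frac{31}{9}} = 2 \left(- \frac{5}{9}\right) \frac{9}{31} = - \frac{10}{31}$)
$f{\left(x \right)} = - \frac{134}{31} + x^{2} + 217 x$ ($f{\left(x \right)} = -4 - \left(\frac{10}{31} - x^{2} - 217 x\right) = -4 + \left(- \frac{10}{31} + x^{2} + 217 x\right) = - \frac{134}{31} + x^{2} + 217 x$)
$\frac{1}{f{\left(m{\left(5 \right)} \right)} - 14297} = \frac{1}{\left(- \frac{134}{31} + 5^{2} + 217 \cdot 5\right) - 14297} = \frac{1}{\left(- \frac{134}{31} + 25 + 1085\right) - 14297} = \frac{1}{\frac{34276}{31} - 14297} = \frac{1}{- \frac{408931}{31}} = - \frac{31}{408931}$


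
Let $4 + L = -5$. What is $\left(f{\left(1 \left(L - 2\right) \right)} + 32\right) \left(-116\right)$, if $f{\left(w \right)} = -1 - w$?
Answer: $-4872$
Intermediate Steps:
$L = -9$ ($L = -4 - 5 = -9$)
$\left(f{\left(1 \left(L - 2\right) \right)} + 32\right) \left(-116\right) = \left(\left(-1 - 1 \left(-9 - 2\right)\right) + 32\right) \left(-116\right) = \left(\left(-1 - 1 \left(-11\right)\right) + 32\right) \left(-116\right) = \left(\left(-1 - -11\right) + 32\right) \left(-116\right) = \left(\left(-1 + 11\right) + 32\right) \left(-116\right) = \left(10 + 32\right) \left(-116\right) = 42 \left(-116\right) = -4872$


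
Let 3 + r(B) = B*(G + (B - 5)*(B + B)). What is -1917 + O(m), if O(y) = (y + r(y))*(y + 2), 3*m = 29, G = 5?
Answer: 720878/81 ≈ 8899.7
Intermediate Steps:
m = 29/3 (m = (⅓)*29 = 29/3 ≈ 9.6667)
r(B) = -3 + B*(5 + 2*B*(-5 + B)) (r(B) = -3 + B*(5 + (B - 5)*(B + B)) = -3 + B*(5 + (-5 + B)*(2*B)) = -3 + B*(5 + 2*B*(-5 + B)))
O(y) = (2 + y)*(-3 - 10*y² + 2*y³ + 6*y) (O(y) = (y + (-3 - 10*y² + 2*y³ + 5*y))*(y + 2) = (-3 - 10*y² + 2*y³ + 6*y)*(2 + y) = (2 + y)*(-3 - 10*y² + 2*y³ + 6*y))
-1917 + O(m) = -1917 + (-6 - 14*(29/3)² - 6*(29/3)³ + 2*(29/3)⁴ + 9*(29/3)) = -1917 + (-6 - 14*841/9 - 6*24389/27 + 2*(707281/81) + 87) = -1917 + (-6 - 11774/9 - 48778/9 + 1414562/81 + 87) = -1917 + 876155/81 = 720878/81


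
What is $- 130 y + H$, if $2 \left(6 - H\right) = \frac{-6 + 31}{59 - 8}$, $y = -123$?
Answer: $\frac{1631567}{102} \approx 15996.0$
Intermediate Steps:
$H = \frac{587}{102}$ ($H = 6 - \frac{\left(-6 + 31\right) \frac{1}{59 - 8}}{2} = 6 - \frac{25 \cdot \frac{1}{51}}{2} = 6 - \frac{25}{102} = \frac{587}{102} \approx 5.7549$)
$- 130 y + H = \left(-130\right) \left(-123\right) + \frac{587}{102} = 15990 + \frac{587}{102} = \frac{1631567}{102}$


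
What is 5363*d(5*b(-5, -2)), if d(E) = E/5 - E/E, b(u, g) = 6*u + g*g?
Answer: -144801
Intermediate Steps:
b(u, g) = g² + 6*u (b(u, g) = 6*u + g² = g² + 6*u)
d(E) = -1 + E/5 (d(E) = E*(⅕) - 1*1 = E/5 - 1 = -1 + E/5)
5363*d(5*b(-5, -2)) = 5363*(-1 + (5*((-2)² + 6*(-5)))/5) = 5363*(-1 + (5*(4 - 30))/5) = 5363*(-1 + (5*(-26))/5) = 5363*(-1 + (⅕)*(-130)) = 5363*(-1 - 26) = 5363*(-27) = -144801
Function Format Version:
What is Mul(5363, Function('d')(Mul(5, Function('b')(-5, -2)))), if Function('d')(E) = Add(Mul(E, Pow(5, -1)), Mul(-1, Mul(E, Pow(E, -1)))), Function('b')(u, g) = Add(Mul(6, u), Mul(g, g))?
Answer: -144801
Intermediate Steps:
Function('b')(u, g) = Add(Pow(g, 2), Mul(6, u)) (Function('b')(u, g) = Add(Mul(6, u), Pow(g, 2)) = Add(Pow(g, 2), Mul(6, u)))
Function('d')(E) = Add(-1, Mul(Rational(1, 5), E)) (Function('d')(E) = Add(Mul(E, Rational(1, 5)), Mul(-1, 1)) = Add(Mul(Rational(1, 5), E), -1) = Add(-1, Mul(Rational(1, 5), E)))
Mul(5363, Function('d')(Mul(5, Function('b')(-5, -2)))) = Mul(5363, Add(-1, Mul(Rational(1, 5), Mul(5, Add(Pow(-2, 2), Mul(6, -5)))))) = Mul(5363, Add(-1, Mul(Rational(1, 5), Mul(5, Add(4, -30))))) = Mul(5363, Add(-1, Mul(Rational(1, 5), Mul(5, -26)))) = Mul(5363, Add(-1, Mul(Rational(1, 5), -130))) = Mul(5363, Add(-1, -26)) = Mul(5363, -27) = -144801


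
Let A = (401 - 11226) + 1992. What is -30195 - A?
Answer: -21362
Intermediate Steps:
A = -8833 (A = -10825 + 1992 = -8833)
-30195 - A = -30195 - 1*(-8833) = -30195 + 8833 = -21362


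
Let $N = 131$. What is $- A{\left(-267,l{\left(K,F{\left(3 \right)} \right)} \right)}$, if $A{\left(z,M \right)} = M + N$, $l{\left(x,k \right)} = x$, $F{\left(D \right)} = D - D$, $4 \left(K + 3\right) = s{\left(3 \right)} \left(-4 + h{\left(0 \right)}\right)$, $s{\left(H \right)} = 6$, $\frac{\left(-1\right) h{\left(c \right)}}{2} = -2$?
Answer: $-128$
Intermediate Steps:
$h{\left(c \right)} = 4$ ($h{\left(c \right)} = \left(-2\right) \left(-2\right) = 4$)
$K = -3$ ($K = -3 + \frac{6 \left(-4 + 4\right)}{4} = -3 + \frac{6 \cdot 0}{4} = -3 + \frac{1}{4} \cdot 0 = -3 + 0 = -3$)
$F{\left(D \right)} = 0$
$A{\left(z,M \right)} = 131 + M$ ($A{\left(z,M \right)} = M + 131 = 131 + M$)
$- A{\left(-267,l{\left(K,F{\left(3 \right)} \right)} \right)} = - (131 - 3) = \left(-1\right) 128 = -128$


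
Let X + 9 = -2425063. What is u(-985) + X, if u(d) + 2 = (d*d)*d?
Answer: -958096699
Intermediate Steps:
X = -2425072 (X = -9 - 2425063 = -2425072)
u(d) = -2 + d³ (u(d) = -2 + (d*d)*d = -2 + d²*d = -2 + d³)
u(-985) + X = (-2 + (-985)³) - 2425072 = (-2 - 955671625) - 2425072 = -955671627 - 2425072 = -958096699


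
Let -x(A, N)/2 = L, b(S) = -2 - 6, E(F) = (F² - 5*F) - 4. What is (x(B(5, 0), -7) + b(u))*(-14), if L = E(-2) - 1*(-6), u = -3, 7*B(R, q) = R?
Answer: 560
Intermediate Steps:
E(F) = -4 + F² - 5*F
B(R, q) = R/7
L = 16 (L = (-4 + (-2)² - 5*(-2)) - 1*(-6) = (-4 + 4 + 10) + 6 = 10 + 6 = 16)
b(S) = -8
x(A, N) = -32 (x(A, N) = -2*16 = -32)
(x(B(5, 0), -7) + b(u))*(-14) = (-32 - 8)*(-14) = -40*(-14) = 560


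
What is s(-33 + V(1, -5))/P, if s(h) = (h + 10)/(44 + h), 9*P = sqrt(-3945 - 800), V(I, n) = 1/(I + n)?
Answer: 837*I*sqrt(4745)/204035 ≈ 0.28258*I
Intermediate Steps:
V(I, n) = 1/(I + n)
P = I*sqrt(4745)/9 (P = sqrt(-3945 - 800)/9 = sqrt(-4745)/9 = (I*sqrt(4745))/9 = I*sqrt(4745)/9 ≈ 7.6538*I)
s(h) = (10 + h)/(44 + h)
s(-33 + V(1, -5))/P = ((10 + (-33 + 1/(1 - 5)))/(44 + (-33 + 1/(1 - 5))))/((I*sqrt(4745)/9)) = ((10 + (-33 + 1/(-4)))/(44 + (-33 + 1/(-4))))*(-9*I*sqrt(4745)/4745) = ((10 + (-33 - 1/4))/(44 + (-33 - 1/4)))*(-9*I*sqrt(4745)/4745) = ((10 - 133/4)/(44 - 133/4))*(-9*I*sqrt(4745)/4745) = (-93/4/(43/4))*(-9*I*sqrt(4745)/4745) = ((4/43)*(-93/4))*(-9*I*sqrt(4745)/4745) = -(-837)*I*sqrt(4745)/204035 = 837*I*sqrt(4745)/204035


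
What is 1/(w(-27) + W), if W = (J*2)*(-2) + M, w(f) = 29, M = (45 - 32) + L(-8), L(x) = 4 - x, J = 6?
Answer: 1/30 ≈ 0.033333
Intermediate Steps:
M = 25 (M = (45 - 32) + (4 - 1*(-8)) = 13 + (4 + 8) = 13 + 12 = 25)
W = 1 (W = (6*2)*(-2) + 25 = 12*(-2) + 25 = -24 + 25 = 1)
1/(w(-27) + W) = 1/(29 + 1) = 1/30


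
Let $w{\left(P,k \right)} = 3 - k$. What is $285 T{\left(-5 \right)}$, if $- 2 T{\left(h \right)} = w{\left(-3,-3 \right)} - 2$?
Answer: $-570$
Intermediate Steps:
$T{\left(h \right)} = -2$ ($T{\left(h \right)} = - \frac{\left(3 - -3\right) - 2}{2} = - \frac{\left(3 + 3\right) - 2}{2} = - \frac{6 - 2}{2} = \left(- \frac{1}{2}\right) 4 = -2$)
$285 T{\left(-5 \right)} = 285 \left(-2\right) = -570$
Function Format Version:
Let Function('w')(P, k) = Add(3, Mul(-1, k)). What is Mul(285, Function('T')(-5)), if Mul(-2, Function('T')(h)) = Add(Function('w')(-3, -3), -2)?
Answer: -570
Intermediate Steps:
Function('T')(h) = -2 (Function('T')(h) = Mul(Rational(-1, 2), Add(Add(3, Mul(-1, -3)), -2)) = Mul(Rational(-1, 2), Add(Add(3, 3), -2)) = Mul(Rational(-1, 2), Add(6, -2)) = Mul(Rational(-1, 2), 4) = -2)
Mul(285, Function('T')(-5)) = Mul(285, -2) = -570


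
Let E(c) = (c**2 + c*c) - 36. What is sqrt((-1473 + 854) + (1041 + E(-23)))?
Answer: 38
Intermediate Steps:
E(c) = -36 + 2*c**2 (E(c) = (c**2 + c**2) - 36 = 2*c**2 - 36 = -36 + 2*c**2)
sqrt((-1473 + 854) + (1041 + E(-23))) = sqrt((-1473 + 854) + (1041 + (-36 + 2*(-23)**2))) = sqrt(-619 + (1041 + (-36 + 2*529))) = sqrt(-619 + (1041 + (-36 + 1058))) = sqrt(-619 + (1041 + 1022)) = sqrt(-619 + 2063) = sqrt(1444) = 38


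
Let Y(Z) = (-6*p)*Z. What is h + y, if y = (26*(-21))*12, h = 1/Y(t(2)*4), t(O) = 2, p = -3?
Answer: -943487/144 ≈ -6552.0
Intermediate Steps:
Y(Z) = 18*Z (Y(Z) = (-6*(-3))*Z = 18*Z)
h = 1/144 (h = 1/(18*(2*4)) = 1/(18*8) = 1/144 ≈ 0.0069444)
y = -6552 (y = -546*12 = -6552)
h + y = 1/144 - 6552 = -943487/144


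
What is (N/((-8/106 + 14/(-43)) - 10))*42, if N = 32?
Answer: -382872/2963 ≈ -129.22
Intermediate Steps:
(N/((-8/106 + 14/(-43)) - 10))*42 = (32/((-8/106 + 14/(-43)) - 10))*42 = (32/((-8*1/106 + 14*(-1/43)) - 10))*42 = (32/((-4/53 - 14/43) - 10))*42 = (32/(-914/2279 - 10))*42 = (32/(-23704/2279))*42 = -2279/23704*32*42 = -9116/2963*42 = -382872/2963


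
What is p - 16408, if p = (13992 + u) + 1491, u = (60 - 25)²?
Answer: 300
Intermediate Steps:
u = 1225 (u = 35² = 1225)
p = 16708 (p = (13992 + 1225) + 1491 = 15217 + 1491 = 16708)
p - 16408 = 16708 - 16408 = 300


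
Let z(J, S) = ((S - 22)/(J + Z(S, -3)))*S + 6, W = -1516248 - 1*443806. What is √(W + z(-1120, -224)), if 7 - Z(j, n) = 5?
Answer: 4*I*√38280822541/559 ≈ 1400.0*I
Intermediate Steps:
W = -1960054 (W = -1516248 - 443806 = -1960054)
Z(j, n) = 2 (Z(j, n) = 7 - 1*5 = 7 - 5 = 2)
z(J, S) = 6 + S*(-22 + S)/(2 + J) (z(J, S) = ((S - 22)/(J + 2))*S + 6 = ((-22 + S)/(2 + J))*S + 6 = S*(-22 + S)/(2 + J) + 6 = 6 + S*(-22 + S)/(2 + J))
√(W + z(-1120, -224)) = √(-1960054 + (12 + (-224)² - 22*(-224) + 6*(-1120))/(2 - 1120)) = √(-1960054 + (12 + 50176 + 4928 - 6720)/(-1118)) = √(-1960054 - 1/1118*48396) = √(-1960054 - 24198/559) = √(-1095694384/559) = 4*I*√38280822541/559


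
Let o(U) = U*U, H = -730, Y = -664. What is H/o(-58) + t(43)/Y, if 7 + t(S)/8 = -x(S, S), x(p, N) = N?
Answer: 53805/139606 ≈ 0.38541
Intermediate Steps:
o(U) = U²
t(S) = -56 - 8*S (t(S) = -56 + 8*(-S) = -56 - 8*S)
H/o(-58) + t(43)/Y = -730/((-58)²) + (-56 - 8*43)/(-664) = -730/3364 + (-56 - 344)*(-1/664) = -730*1/3364 - 400*(-1/664) = -365/1682 + 50/83 = 53805/139606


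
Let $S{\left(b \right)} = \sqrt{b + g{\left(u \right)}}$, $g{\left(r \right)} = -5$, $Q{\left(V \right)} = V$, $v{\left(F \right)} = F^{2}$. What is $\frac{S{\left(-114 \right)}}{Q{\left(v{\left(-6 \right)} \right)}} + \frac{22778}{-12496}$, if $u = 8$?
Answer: $- \frac{11389}{6248} + \frac{i \sqrt{119}}{36} \approx -1.8228 + 0.30302 i$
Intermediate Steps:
$S{\left(b \right)} = \sqrt{-5 + b}$ ($S{\left(b \right)} = \sqrt{b - 5} = \sqrt{-5 + b}$)
$\frac{S{\left(-114 \right)}}{Q{\left(v{\left(-6 \right)} \right)}} + \frac{22778}{-12496} = \frac{\sqrt{-5 - 114}}{\left(-6\right)^{2}} + \frac{22778}{-12496} = \frac{\sqrt{-119}}{36} + 22778 \left(- \frac{1}{12496}\right) = i \sqrt{119} \cdot \frac{1}{36} - \frac{11389}{6248} = \frac{i \sqrt{119}}{36} - \frac{11389}{6248} = - \frac{11389}{6248} + \frac{i \sqrt{119}}{36}$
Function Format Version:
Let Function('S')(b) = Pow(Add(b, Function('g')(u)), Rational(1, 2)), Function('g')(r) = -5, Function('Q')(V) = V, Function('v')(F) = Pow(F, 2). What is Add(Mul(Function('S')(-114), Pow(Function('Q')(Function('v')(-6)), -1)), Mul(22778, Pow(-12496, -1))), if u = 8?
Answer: Add(Rational(-11389, 6248), Mul(Rational(1, 36), I, Pow(119, Rational(1, 2)))) ≈ Add(-1.8228, Mul(0.30302, I))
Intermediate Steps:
Function('S')(b) = Pow(Add(-5, b), Rational(1, 2)) (Function('S')(b) = Pow(Add(b, -5), Rational(1, 2)) = Pow(Add(-5, b), Rational(1, 2)))
Add(Mul(Function('S')(-114), Pow(Function('Q')(Function('v')(-6)), -1)), Mul(22778, Pow(-12496, -1))) = Add(Mul(Pow(Add(-5, -114), Rational(1, 2)), Pow(Pow(-6, 2), -1)), Mul(22778, Pow(-12496, -1))) = Add(Mul(Pow(-119, Rational(1, 2)), Pow(36, -1)), Mul(22778, Rational(-1, 12496))) = Add(Mul(Mul(I, Pow(119, Rational(1, 2))), Rational(1, 36)), Rational(-11389, 6248)) = Add(Mul(Rational(1, 36), I, Pow(119, Rational(1, 2))), Rational(-11389, 6248)) = Add(Rational(-11389, 6248), Mul(Rational(1, 36), I, Pow(119, Rational(1, 2))))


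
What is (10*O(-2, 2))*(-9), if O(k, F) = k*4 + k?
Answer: 900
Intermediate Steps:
O(k, F) = 5*k (O(k, F) = 4*k + k = 5*k)
(10*O(-2, 2))*(-9) = (10*(5*(-2)))*(-9) = (10*(-10))*(-9) = -100*(-9) = 900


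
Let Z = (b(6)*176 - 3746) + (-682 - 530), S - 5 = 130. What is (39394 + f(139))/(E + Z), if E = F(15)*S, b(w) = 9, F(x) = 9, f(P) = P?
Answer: -39533/2159 ≈ -18.311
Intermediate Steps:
S = 135 (S = 5 + 130 = 135)
E = 1215 (E = 9*135 = 1215)
Z = -3374 (Z = (9*176 - 3746) + (-682 - 530) = (1584 - 3746) - 1212 = -2162 - 1212 = -3374)
(39394 + f(139))/(E + Z) = (39394 + 139)/(1215 - 3374) = 39533/(-2159) = 39533*(-1/2159) = -39533/2159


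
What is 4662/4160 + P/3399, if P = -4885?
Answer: -2237731/7069920 ≈ -0.31651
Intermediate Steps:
4662/4160 + P/3399 = 4662/4160 - 4885/3399 = 4662*(1/4160) - 4885*1/3399 = 2331/2080 - 4885/3399 = -2237731/7069920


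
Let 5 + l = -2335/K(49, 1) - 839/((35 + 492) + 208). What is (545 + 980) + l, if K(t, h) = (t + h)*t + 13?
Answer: 305320102/201145 ≈ 1517.9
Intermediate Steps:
K(t, h) = 13 + t*(h + t) (K(t, h) = (h + t)*t + 13 = t*(h + t) + 13 = 13 + t*(h + t))
l = -1426023/201145 (l = -5 + (-2335/(13 + 49² + 1*49) - 839/((35 + 492) + 208)) = -5 + (-2335/(13 + 2401 + 49) - 839/(527 + 208)) = -5 + (-2335/2463 - 839/735) = -5 - 420298/201145 = -1426023/201145 ≈ -7.0895)
(545 + 980) + l = (545 + 980) - 1426023/201145 = 1525 - 1426023/201145 = 305320102/201145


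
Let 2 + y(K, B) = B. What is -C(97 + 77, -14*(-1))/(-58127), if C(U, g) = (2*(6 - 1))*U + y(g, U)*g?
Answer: 4148/58127 ≈ 0.071361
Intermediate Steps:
y(K, B) = -2 + B
C(U, g) = 10*U + g*(-2 + U) (C(U, g) = (2*(6 - 1))*U + (-2 + U)*g = (2*5)*U + g*(-2 + U) = 10*U + g*(-2 + U))
-C(97 + 77, -14*(-1))/(-58127) = -(10*(97 + 77) + (-14*(-1))*(-2 + (97 + 77)))/(-58127) = -(10*174 + 14*(-2 + 174))*(-1)/58127 = -(1740 + 14*172)*(-1)/58127 = -(1740 + 2408)*(-1)/58127 = -4148*(-1)/58127 = -1*(-4148/58127) = 4148/58127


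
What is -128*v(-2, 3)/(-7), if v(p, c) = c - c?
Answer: 0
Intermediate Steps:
v(p, c) = 0
-128*v(-2, 3)/(-7) = -0/(-7) = -0*(-1)/7 = -128*0 = 0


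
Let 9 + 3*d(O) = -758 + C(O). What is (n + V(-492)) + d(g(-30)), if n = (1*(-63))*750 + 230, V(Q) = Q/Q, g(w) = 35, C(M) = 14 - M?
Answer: -141845/3 ≈ -47282.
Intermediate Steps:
d(O) = -251 - O/3 (d(O) = -3 + (-758 + (14 - O))/3 = -3 + (-744 - O)/3 = -3 + (-248 - O/3) = -251 - O/3)
V(Q) = 1
n = -47020 (n = -63*750 + 230 = -47250 + 230 = -47020)
(n + V(-492)) + d(g(-30)) = (-47020 + 1) + (-251 - ⅓*35) = -47019 + (-251 - 35/3) = -47019 - 788/3 = -141845/3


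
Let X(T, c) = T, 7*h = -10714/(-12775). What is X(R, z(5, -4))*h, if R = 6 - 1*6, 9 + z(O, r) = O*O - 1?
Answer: 0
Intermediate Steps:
z(O, r) = -10 + O² (z(O, r) = -9 + (O*O - 1) = -9 + (O² - 1) = -9 + (-1 + O²) = -10 + O²)
R = 0 (R = 6 - 6 = 0)
h = 10714/89425 (h = (-10714/(-12775))/7 = (-10714*(-1/12775))/7 = (⅐)*(10714/12775) = 10714/89425 ≈ 0.11981)
X(R, z(5, -4))*h = 0*(10714/89425) = 0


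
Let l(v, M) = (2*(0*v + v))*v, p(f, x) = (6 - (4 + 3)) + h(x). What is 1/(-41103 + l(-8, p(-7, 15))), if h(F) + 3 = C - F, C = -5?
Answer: -1/40975 ≈ -2.4405e-5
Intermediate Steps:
h(F) = -8 - F (h(F) = -3 + (-5 - F) = -8 - F)
p(f, x) = -9 - x (p(f, x) = (6 - (4 + 3)) + (-8 - x) = (6 - 1*7) + (-8 - x) = (6 - 7) + (-8 - x) = -1 + (-8 - x) = -9 - x)
l(v, M) = 2*v**2 (l(v, M) = (2*(0 + v))*v = (2*v)*v = 2*v**2)
1/(-41103 + l(-8, p(-7, 15))) = 1/(-41103 + 2*(-8)**2) = 1/(-41103 + 2*64) = 1/(-41103 + 128) = 1/(-40975) = -1/40975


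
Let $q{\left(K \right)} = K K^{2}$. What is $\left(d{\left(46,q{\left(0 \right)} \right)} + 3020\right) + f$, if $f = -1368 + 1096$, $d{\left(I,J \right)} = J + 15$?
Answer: $2763$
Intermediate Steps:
$q{\left(K \right)} = K^{3}$
$d{\left(I,J \right)} = 15 + J$
$f = -272$
$\left(d{\left(46,q{\left(0 \right)} \right)} + 3020\right) + f = \left(\left(15 + 0^{3}\right) + 3020\right) - 272 = \left(\left(15 + 0\right) + 3020\right) - 272 = \left(15 + 3020\right) - 272 = 3035 - 272 = 2763$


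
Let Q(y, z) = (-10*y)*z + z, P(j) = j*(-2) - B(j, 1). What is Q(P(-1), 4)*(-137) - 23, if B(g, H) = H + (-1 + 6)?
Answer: -22491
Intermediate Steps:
B(g, H) = 5 + H (B(g, H) = H + 5 = 5 + H)
P(j) = -6 - 2*j (P(j) = j*(-2) - (5 + 1) = -2*j - 1*6 = -2*j - 6 = -6 - 2*j)
Q(y, z) = z - 10*y*z (Q(y, z) = -10*y*z + z = z - 10*y*z)
Q(P(-1), 4)*(-137) - 23 = (4*(1 - 10*(-6 - 2*(-1))))*(-137) - 23 = (4*(1 - 10*(-6 + 2)))*(-137) - 23 = (4*(1 - 10*(-4)))*(-137) - 23 = (4*(1 + 40))*(-137) - 23 = (4*41)*(-137) - 23 = 164*(-137) - 23 = -22468 - 23 = -22491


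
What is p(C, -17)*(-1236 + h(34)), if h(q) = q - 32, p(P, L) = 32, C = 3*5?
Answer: -39488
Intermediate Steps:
C = 15
h(q) = -32 + q
p(C, -17)*(-1236 + h(34)) = 32*(-1236 + (-32 + 34)) = 32*(-1236 + 2) = 32*(-1234) = -39488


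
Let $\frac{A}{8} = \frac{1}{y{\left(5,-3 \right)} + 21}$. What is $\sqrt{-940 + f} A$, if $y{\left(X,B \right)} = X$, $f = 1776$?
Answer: $\frac{8 \sqrt{209}}{13} \approx 8.8965$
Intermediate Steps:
$A = \frac{4}{13}$ ($A = \frac{8}{5 + 21} = \frac{8}{26} = 8 \cdot \frac{1}{26} = \frac{4}{13} \approx 0.30769$)
$\sqrt{-940 + f} A = \sqrt{-940 + 1776} \cdot \frac{4}{13} = \sqrt{836} \cdot \frac{4}{13} = 2 \sqrt{209} \cdot \frac{4}{13} = \frac{8 \sqrt{209}}{13}$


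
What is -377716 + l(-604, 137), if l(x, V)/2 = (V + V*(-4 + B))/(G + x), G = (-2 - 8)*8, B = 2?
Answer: -129178735/342 ≈ -3.7772e+5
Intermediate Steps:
G = -80 (G = -10*8 = -80)
l(x, V) = -2*V/(-80 + x) (l(x, V) = 2*((V + V*(-4 + 2))/(-80 + x)) = 2*((V + V*(-2))/(-80 + x)) = 2*((V - 2*V)/(-80 + x)) = 2*((-V)/(-80 + x)) = 2*(-V/(-80 + x)) = -2*V/(-80 + x))
-377716 + l(-604, 137) = -377716 - 2*137/(-80 - 604) = -377716 - 2*137/(-684) = -377716 - 2*137*(-1/684) = -377716 + 137/342 = -129178735/342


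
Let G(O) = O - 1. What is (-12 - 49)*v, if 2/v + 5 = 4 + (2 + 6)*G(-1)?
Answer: 122/17 ≈ 7.1765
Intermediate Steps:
G(O) = -1 + O
v = -2/17 (v = 2/(-5 + (4 + (2 + 6)*(-1 - 1))) = 2/(-5 + (4 + 8*(-2))) = 2/(-5 + (4 - 16)) = 2/(-5 - 12) = 2/(-17) = 2*(-1/17) = -2/17 ≈ -0.11765)
(-12 - 49)*v = (-12 - 49)*(-2/17) = -61*(-2/17) = 122/17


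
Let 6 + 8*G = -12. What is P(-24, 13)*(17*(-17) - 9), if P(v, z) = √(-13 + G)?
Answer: -149*I*√61 ≈ -1163.7*I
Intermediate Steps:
G = -9/4 (G = -¾ + (⅛)*(-12) = -¾ - 3/2 = -9/4 ≈ -2.2500)
P(v, z) = I*√61/2 (P(v, z) = √(-13 - 9/4) = √(-61/4) = I*√61/2)
P(-24, 13)*(17*(-17) - 9) = (I*√61/2)*(17*(-17) - 9) = (I*√61/2)*(-289 - 9) = (I*√61/2)*(-298) = -149*I*√61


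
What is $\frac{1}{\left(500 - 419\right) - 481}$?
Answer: $- \frac{1}{400} \approx -0.0025$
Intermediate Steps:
$\frac{1}{\left(500 - 419\right) - 481} = \frac{1}{81 - 481} = \frac{1}{-400} = - \frac{1}{400}$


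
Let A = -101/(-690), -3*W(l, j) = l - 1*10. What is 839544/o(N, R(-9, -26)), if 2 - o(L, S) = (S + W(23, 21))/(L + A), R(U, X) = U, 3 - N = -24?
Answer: 2620916444/7777 ≈ 3.3701e+5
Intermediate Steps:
N = 27 (N = 3 - 1*(-24) = 3 + 24 = 27)
W(l, j) = 10/3 - l/3 (W(l, j) = -(l - 1*10)/3 = -(l - 10)/3 = -(-10 + l)/3 = 10/3 - l/3)
A = 101/690 (A = -101*(-1/690) = 101/690 ≈ 0.14638)
o(L, S) = 2 - (-13/3 + S)/(101/690 + L) (o(L, S) = 2 - (S + (10/3 - ⅓*23))/(L + 101/690) = 2 - (S + (10/3 - 23/3))/(101/690 + L) = 2 - (S - 13/3)/(101/690 + L) = 2 - (-13/3 + S)/(101/690 + L))
839544/o(N, R(-9, -26)) = 839544/((6*(532 - 115*(-9) + 230*27)/(101 + 690*27))) = 839544/((6*(532 + 1035 + 6210)/(101 + 18630))) = 839544/((6*7777/18731)) = 839544/((6*(1/18731)*7777)) = 839544/(46662/18731) = 839544*(18731/46662) = 2620916444/7777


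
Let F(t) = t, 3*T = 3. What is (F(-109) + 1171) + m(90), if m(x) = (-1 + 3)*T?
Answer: 1064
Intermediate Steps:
T = 1 (T = (⅓)*3 = 1)
m(x) = 2 (m(x) = (-1 + 3)*1 = 2*1 = 2)
(F(-109) + 1171) + m(90) = (-109 + 1171) + 2 = 1062 + 2 = 1064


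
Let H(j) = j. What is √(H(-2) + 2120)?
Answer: √2118 ≈ 46.022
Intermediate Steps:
√(H(-2) + 2120) = √(-2 + 2120) = √2118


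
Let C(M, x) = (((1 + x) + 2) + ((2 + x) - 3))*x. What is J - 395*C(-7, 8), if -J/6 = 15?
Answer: -56970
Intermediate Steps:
J = -90 (J = -6*15 = -90)
C(M, x) = x*(2 + 2*x) (C(M, x) = ((3 + x) + (-1 + x))*x = (2 + 2*x)*x = x*(2 + 2*x))
J - 395*C(-7, 8) = -90 - 790*8*(1 + 8) = -90 - 790*8*9 = -90 - 395*144 = -90 - 56880 = -56970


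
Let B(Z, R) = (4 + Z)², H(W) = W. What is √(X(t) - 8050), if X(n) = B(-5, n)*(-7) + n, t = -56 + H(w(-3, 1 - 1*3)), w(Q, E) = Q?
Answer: 2*I*√2029 ≈ 90.089*I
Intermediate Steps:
t = -59 (t = -56 - 3 = -59)
X(n) = -7 + n (X(n) = (4 - 5)²*(-7) + n = (-1)²*(-7) + n = 1*(-7) + n = -7 + n)
√(X(t) - 8050) = √((-7 - 59) - 8050) = √(-66 - 8050) = √(-8116) = 2*I*√2029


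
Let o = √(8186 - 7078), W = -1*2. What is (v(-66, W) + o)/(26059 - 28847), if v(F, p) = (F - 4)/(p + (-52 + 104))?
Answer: 7/13940 - √277/1394 ≈ -0.011437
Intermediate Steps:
W = -2
v(F, p) = (-4 + F)/(52 + p) (v(F, p) = (-4 + F)/(p + 52) = (-4 + F)/(52 + p))
o = 2*√277 (o = √1108 = 2*√277 ≈ 33.287)
(v(-66, W) + o)/(26059 - 28847) = ((-4 - 66)/(52 - 2) + 2*√277)/(26059 - 28847) = (-70/50 + 2*√277)/(-2788) = ((1/50)*(-70) + 2*√277)*(-1/2788) = (-7/5 + 2*√277)*(-1/2788) = 7/13940 - √277/1394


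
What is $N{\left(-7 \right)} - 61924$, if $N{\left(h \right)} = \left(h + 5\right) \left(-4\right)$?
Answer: $-61916$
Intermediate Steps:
$N{\left(h \right)} = -20 - 4 h$ ($N{\left(h \right)} = \left(5 + h\right) \left(-4\right) = -20 - 4 h$)
$N{\left(-7 \right)} - 61924 = \left(-20 - -28\right) - 61924 = \left(-20 + 28\right) - 61924 = 8 - 61924 = -61916$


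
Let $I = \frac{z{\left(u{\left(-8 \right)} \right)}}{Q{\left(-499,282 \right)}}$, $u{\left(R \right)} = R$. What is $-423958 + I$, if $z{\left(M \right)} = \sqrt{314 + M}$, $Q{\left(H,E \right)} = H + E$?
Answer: $-423958 - \frac{3 \sqrt{34}}{217} \approx -4.2396 \cdot 10^{5}$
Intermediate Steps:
$Q{\left(H,E \right)} = E + H$
$I = - \frac{3 \sqrt{34}}{217}$ ($I = \frac{\sqrt{314 - 8}}{282 - 499} = \frac{\sqrt{306}}{-217} = 3 \sqrt{34} \left(- \frac{1}{217}\right) = - \frac{3 \sqrt{34}}{217} \approx -0.080612$)
$-423958 + I = -423958 - \frac{3 \sqrt{34}}{217}$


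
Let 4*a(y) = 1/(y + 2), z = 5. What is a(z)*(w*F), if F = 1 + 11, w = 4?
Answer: 12/7 ≈ 1.7143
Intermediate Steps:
F = 12
a(y) = 1/(4*(2 + y)) (a(y) = 1/(4*(y + 2)) = 1/(4*(2 + y)))
a(z)*(w*F) = (1/(4*(2 + 5)))*(4*12) = ((1/4)/7)*48 = ((1/4)*(1/7))*48 = (1/28)*48 = 12/7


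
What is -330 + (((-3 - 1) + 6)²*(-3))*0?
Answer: -330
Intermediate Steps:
-330 + (((-3 - 1) + 6)²*(-3))*0 = -330 + ((-4 + 6)²*(-3))*0 = -330 + (2²*(-3))*0 = -330 + (4*(-3))*0 = -330 - 12*0 = -330 + 0 = -330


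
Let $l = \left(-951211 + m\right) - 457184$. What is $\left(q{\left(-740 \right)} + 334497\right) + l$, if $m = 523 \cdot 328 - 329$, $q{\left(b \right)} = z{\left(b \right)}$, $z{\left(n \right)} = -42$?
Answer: $-902725$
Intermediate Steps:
$q{\left(b \right)} = -42$
$m = 171215$ ($m = 171544 - 329 = 171215$)
$l = -1237180$ ($l = \left(-951211 + 171215\right) - 457184 = -779996 - 457184 = -1237180$)
$\left(q{\left(-740 \right)} + 334497\right) + l = \left(-42 + 334497\right) - 1237180 = 334455 - 1237180 = -902725$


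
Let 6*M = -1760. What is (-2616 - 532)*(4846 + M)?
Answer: -42995384/3 ≈ -1.4332e+7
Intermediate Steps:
M = -880/3 (M = (⅙)*(-1760) = -880/3 ≈ -293.33)
(-2616 - 532)*(4846 + M) = (-2616 - 532)*(4846 - 880/3) = -3148*13658/3 = -42995384/3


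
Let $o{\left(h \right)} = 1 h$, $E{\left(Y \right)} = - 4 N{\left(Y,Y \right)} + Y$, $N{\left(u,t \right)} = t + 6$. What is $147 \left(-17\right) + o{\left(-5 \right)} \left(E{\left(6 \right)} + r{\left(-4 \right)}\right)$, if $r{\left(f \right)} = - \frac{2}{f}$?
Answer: $- \frac{4583}{2} \approx -2291.5$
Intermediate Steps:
$N{\left(u,t \right)} = 6 + t$
$E{\left(Y \right)} = -24 - 3 Y$ ($E{\left(Y \right)} = - 4 \left(6 + Y\right) + Y = \left(-24 - 4 Y\right) + Y = -24 - 3 Y$)
$o{\left(h \right)} = h$
$147 \left(-17\right) + o{\left(-5 \right)} \left(E{\left(6 \right)} + r{\left(-4 \right)}\right) = 147 \left(-17\right) - 5 \left(\left(-24 - 18\right) - \frac{2}{-4}\right) = -2499 - 5 \left(\left(-24 - 18\right) - - \frac{1}{2}\right) = -2499 - 5 \left(-42 + \frac{1}{2}\right) = -2499 - - \frac{415}{2} = -2499 + \frac{415}{2} = - \frac{4583}{2}$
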